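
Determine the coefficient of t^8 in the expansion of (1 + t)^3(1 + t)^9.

(1 + t)^3(1 + t)^9 = (1 + t)^12, so the coefficient of t^8 is C(12,8)·1^8 = 495·1 = 495.

495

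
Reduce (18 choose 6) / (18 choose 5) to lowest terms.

13/6

C(n,k+1)/C(n,k) = (n−k)/(k+1) = (18−5)/(5+1) = 13/6.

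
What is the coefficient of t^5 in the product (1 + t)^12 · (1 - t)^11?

55

Coefficient of t^5 = Σ_{j} C(12,j)·1^j·C(11,5-j)·(-1)^(5-j) for j from 0 to 5.
= (-462) + 3960 + (-10890) + 12100 + (-5445) + 792 = 55.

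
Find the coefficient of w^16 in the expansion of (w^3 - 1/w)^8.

28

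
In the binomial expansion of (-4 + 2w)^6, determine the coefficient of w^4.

3840

The general term is C(6,j)·(-4)^j·(2w)^(6-j); the w^4 term has j = 2.
C(6,2) = 15.
Coefficient = C(6,2) · (-4)^2 · 2^4 = 15 · 16 · 16 = 3840.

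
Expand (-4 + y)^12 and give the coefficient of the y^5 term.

-12976128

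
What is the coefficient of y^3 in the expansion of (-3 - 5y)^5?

-11250

The general term is C(5,j)·(-3)^j·(-5y)^(5-j); the y^3 term has j = 2.
C(5,2) = 10.
Coefficient = C(5,2) · (-3)^2 · (-5)^3 = 10 · 9 · (-125) = -11250.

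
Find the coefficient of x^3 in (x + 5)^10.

9375000

The general term is C(10,j)·(x)^j·(5)^(10-j); the x^3 term has j = 3.
C(10,3) = 120.
Coefficient = C(10,3) · 5^7 = 120 · 78125 = 9375000.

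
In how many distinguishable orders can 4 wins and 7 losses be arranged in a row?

Choose positions for the wins: C(11,4) = 330.

330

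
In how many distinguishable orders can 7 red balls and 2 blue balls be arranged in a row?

Choose positions for the red balls: C(9,7) = 36.

36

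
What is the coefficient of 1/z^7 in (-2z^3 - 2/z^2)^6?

384

General term: C(6,j)·(-2z^3)^j·(-2/z^2)^(6-j), with z-exponent 3j − 2(6−j) = 5j − 12.
Set 5j − 12 = -7: j = 1.
C(6,1) = 6; (-2)^1 = -2; (-2)^5 = -32.
Coefficient = 6 · (-2) · (-32) = 384.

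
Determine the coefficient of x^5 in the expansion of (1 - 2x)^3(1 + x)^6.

36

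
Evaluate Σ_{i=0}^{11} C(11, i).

2048

The entries of row 11 sum to 2^11 = 2048.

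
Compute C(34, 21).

C(34,21) = C(34,13) by symmetry.
C(34,13) = (34·33·32·31·30·29·28·27·26·25·24·23·22) / 13! = 5778574175582208000 / 6227020800 = 927983760.

927983760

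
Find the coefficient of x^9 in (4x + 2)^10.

5242880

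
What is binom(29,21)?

C(29,21) = C(29,8) by symmetry.
C(29,8) = (29·28·27·26·25·24·23·22) / 8! = 173059286400 / 40320 = 4292145.

4292145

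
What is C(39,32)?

C(39,32) = C(39,7) by symmetry.
C(39,7) = (39·38·37·36·35·34·33) / 7! = 77519922480 / 5040 = 15380937.

15380937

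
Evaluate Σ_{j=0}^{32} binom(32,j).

4294967296

Setting x = 1 in (1+x)^32 gives Σ C(32,j) = 2^32 = 4294967296.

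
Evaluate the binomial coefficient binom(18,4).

C(18,4) = (18·17·16·15) / 4! = 73440 / 24 = 3060.

3060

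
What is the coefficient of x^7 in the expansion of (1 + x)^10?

The general term is C(10,j)·(1)^j·(x)^(10-j); the x^7 term has j = 3.
C(10,3) = 120.
Coefficient = C(10,3) = 120.

120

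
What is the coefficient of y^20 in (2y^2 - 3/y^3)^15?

General term: C(15,j)·(2y^2)^j·(-3/y^3)^(15-j), with y-exponent 2j − 3(15−j) = 5j − 45.
Set 5j − 45 = 20: j = 13.
C(15,13) = 105; 2^13 = 8192; (-3)^2 = 9.
Coefficient = 105 · 8192 · 9 = 7741440.

7741440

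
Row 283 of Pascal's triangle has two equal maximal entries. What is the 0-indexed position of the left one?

For odd n = 283, C(283,k) peaks at k = (n−1)/2 and (n+1)/2; the smaller is 141.

141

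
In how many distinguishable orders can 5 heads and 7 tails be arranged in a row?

792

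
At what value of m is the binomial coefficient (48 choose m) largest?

24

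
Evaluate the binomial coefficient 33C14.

C(33,14) = (33·32·31·30·29·28·27·26·25·24·23·22·21·20) / 14! = 71382386874839040000 / 87178291200 = 818809200.

818809200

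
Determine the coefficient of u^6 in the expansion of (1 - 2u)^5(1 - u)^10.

24650

Coefficient of u^6 = Σ_{j} C(5,j)·(-2)^j·C(10,6-j)·(-1)^(6-j) for j from 0 to 5.
= 210 + 2520 + 8400 + 9600 + 3600 + 320 = 24650.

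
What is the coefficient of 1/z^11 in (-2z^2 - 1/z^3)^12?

25344

General term: C(12,j)·(-2z^2)^j·(-1/z^3)^(12-j), with z-exponent 2j − 3(12−j) = 5j − 36.
Set 5j − 36 = -11: j = 5.
C(12,5) = 792; (-2)^5 = -32; (-1)^7 = -1.
Coefficient = 792 · (-32) · (-1) = 25344.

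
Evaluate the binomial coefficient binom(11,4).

330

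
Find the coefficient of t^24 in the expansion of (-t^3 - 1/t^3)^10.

10

General term: C(10,j)·(-t^3)^j·(-1/t^3)^(10-j), with t-exponent 3j − 3(10−j) = 6j − 30.
Set 6j − 30 = 24: j = 9.
C(10,9) = 10; (-1)^9 = -1; (-1)^1 = -1.
Coefficient = 10 · (-1) · (-1) = 10.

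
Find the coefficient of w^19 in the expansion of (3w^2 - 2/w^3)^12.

General term: C(12,j)·(3w^2)^j·(-2/w^3)^(12-j), with w-exponent 2j − 3(12−j) = 5j − 36.
Set 5j − 36 = 19: j = 11.
C(12,11) = 12; 3^11 = 177147; (-2)^1 = -2.
Coefficient = 12 · 177147 · (-2) = -4251528.

-4251528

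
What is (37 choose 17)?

C(37,17) = (37·36·35·34·33·32·31·30·29·28·27·26·25·24·23·22·21) / 17! = 5657339689378493276160000 / 355687428096000 = 15905368710.

15905368710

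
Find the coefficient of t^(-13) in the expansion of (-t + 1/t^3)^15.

General term: C(15,j)·(-t)^j·(1/t^3)^(15-j), with t-exponent 1j − 3(15−j) = 4j − 45.
Set 4j − 45 = -13: j = 8.
C(15,8) = 6435; (-1)^8 = 1; 1^7 = 1.
Coefficient = 6435 · 1 · 1 = 6435.

6435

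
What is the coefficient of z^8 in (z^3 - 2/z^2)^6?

General term: C(6,j)·(z^3)^j·(-2/z^2)^(6-j), with z-exponent 3j − 2(6−j) = 5j − 12.
Set 5j − 12 = 8: j = 4.
C(6,4) = 15; 1^4 = 1; (-2)^2 = 4.
Coefficient = 15 · 1 · 4 = 60.

60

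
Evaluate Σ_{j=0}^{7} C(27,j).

1285624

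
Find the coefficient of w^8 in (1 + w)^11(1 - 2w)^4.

Coefficient of w^8 = Σ_{j} C(11,j)·1^j·C(4,8-j)·(-2)^(8-j) for j from 4 to 8.
= 5280 + (-14784) + 11088 + (-2640) + 165 = -891.

-891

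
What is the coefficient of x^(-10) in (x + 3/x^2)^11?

721710

General term: C(11,j)·(x)^j·(3/x^2)^(11-j), with x-exponent 1j − 2(11−j) = 3j − 22.
Set 3j − 22 = -10: j = 4.
C(11,4) = 330; 1^4 = 1; 3^7 = 2187.
Coefficient = 330 · 1 · 2187 = 721710.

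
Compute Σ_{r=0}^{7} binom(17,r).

41226

1 + 17 + 136 + 680 + 2380 + 6188 + 12376 + 19448 = 41226.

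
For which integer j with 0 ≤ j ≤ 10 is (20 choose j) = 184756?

10

C(20,j) increases on 0 ≤ j ≤ 10. C(20,9) = 167960 and C(20,10) = 184756, so j = 10.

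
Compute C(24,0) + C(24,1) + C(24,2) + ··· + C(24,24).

16777216

Setting x = 1 in (1+x)^24 gives Σ C(24,j) = 2^24 = 16777216.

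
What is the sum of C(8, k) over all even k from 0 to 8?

Half of (1+1)^8 + (1−1)^8 gives the even-index sum: 2^7 = 128.

128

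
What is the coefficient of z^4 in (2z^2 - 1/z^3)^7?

672

General term: C(7,j)·(2z^2)^j·(-1/z^3)^(7-j), with z-exponent 2j − 3(7−j) = 5j − 21.
Set 5j − 21 = 4: j = 5.
C(7,5) = 21; 2^5 = 32; (-1)^2 = 1.
Coefficient = 21 · 32 · 1 = 672.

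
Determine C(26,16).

C(26,16) = C(26,10) by symmetry.
C(26,10) = (26·25·24·23·22·21·20·19·18·17) / 10! = 19275223968000 / 3628800 = 5311735.

5311735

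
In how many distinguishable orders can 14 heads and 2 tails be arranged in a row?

Choose positions for the heads: C(16,14) = 120.

120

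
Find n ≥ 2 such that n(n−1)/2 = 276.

24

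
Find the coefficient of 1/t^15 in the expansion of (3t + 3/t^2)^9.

General term: C(9,j)·(3t)^j·(3/t^2)^(9-j), with t-exponent 1j − 2(9−j) = 3j − 18.
Set 3j − 18 = -15: j = 1.
C(9,1) = 9; 3^1 = 3; 3^8 = 6561.
Coefficient = 9 · 3 · 6561 = 177147.

177147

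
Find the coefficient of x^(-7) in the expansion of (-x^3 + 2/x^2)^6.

-192

General term: C(6,j)·(-x^3)^j·(2/x^2)^(6-j), with x-exponent 3j − 2(6−j) = 5j − 12.
Set 5j − 12 = -7: j = 1.
C(6,1) = 6; (-1)^1 = -1; 2^5 = 32.
Coefficient = 6 · (-1) · 32 = -192.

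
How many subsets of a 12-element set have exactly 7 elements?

792

Choose the 7 positions: C(12,7) = 792.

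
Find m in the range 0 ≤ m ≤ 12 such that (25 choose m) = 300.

2

C(25,m) increases on 0 ≤ m ≤ 12. C(25,1) = 25 and C(25,2) = 300, so m = 2.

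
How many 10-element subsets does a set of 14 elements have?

1001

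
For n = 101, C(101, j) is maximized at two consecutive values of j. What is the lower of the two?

50

For odd n = 101, C(101,j) peaks at j = (n−1)/2 and (n+1)/2; the lower is 50.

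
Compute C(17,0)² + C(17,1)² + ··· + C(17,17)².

Σ C(17,r)² is the coefficient of x^17 in (1+x)^17(1+x)^17 = (1+x)^34, i.e. C(34,17) = 2333606220.

2333606220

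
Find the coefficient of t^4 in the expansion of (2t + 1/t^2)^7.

General term: C(7,j)·(2t)^j·(1/t^2)^(7-j), with t-exponent 1j − 2(7−j) = 3j − 14.
Set 3j − 14 = 4: j = 6.
C(7,6) = 7; 2^6 = 64; 1^1 = 1.
Coefficient = 7 · 64 · 1 = 448.

448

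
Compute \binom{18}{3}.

C(18,3) = (18·17·16) / 3! = 4896 / 6 = 816.

816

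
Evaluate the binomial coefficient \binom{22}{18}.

7315

C(22,18) = C(22,4) by symmetry.
C(22,4) = (22·21·20·19) / 4! = 175560 / 24 = 7315.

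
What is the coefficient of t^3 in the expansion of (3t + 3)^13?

The general term is C(13,j)·(3t)^j·(3)^(13-j); the t^3 term has j = 3.
C(13,3) = 286.
Coefficient = C(13,3) · 3^3 · 3^10 = 286 · 27 · 59049 = 455976378.

455976378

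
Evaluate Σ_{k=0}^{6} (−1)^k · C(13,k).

924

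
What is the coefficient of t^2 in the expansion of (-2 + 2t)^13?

The general term is C(13,j)·(-2)^j·(2t)^(13-j); the t^2 term has j = 11.
C(13,11) = 78.
Coefficient = C(13,11) · (-2)^11 · 2^2 = 78 · (-2048) · 4 = -638976.

-638976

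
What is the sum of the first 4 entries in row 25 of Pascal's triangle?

1 + 25 + 300 + 2300 = 2626.

2626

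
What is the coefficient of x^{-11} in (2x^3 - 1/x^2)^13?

2288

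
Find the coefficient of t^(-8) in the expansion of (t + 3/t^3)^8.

5670

General term: C(8,j)·(t)^j·(3/t^3)^(8-j), with t-exponent 1j − 3(8−j) = 4j − 24.
Set 4j − 24 = -8: j = 4.
C(8,4) = 70; 1^4 = 1; 3^4 = 81.
Coefficient = 70 · 1 · 81 = 5670.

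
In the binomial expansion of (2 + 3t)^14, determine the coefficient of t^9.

The general term is C(14,j)·(2)^j·(3t)^(14-j); the t^9 term has j = 5.
C(14,5) = 2002.
Coefficient = C(14,5) · 2^5 · 3^9 = 2002 · 32 · 19683 = 1260971712.

1260971712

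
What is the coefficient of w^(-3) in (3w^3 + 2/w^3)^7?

15120

General term: C(7,j)·(3w^3)^j·(2/w^3)^(7-j), with w-exponent 3j − 3(7−j) = 6j − 21.
Set 6j − 21 = -3: j = 3.
C(7,3) = 35; 3^3 = 27; 2^4 = 16.
Coefficient = 35 · 27 · 16 = 15120.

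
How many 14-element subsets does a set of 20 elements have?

38760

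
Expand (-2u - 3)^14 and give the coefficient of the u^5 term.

1260971712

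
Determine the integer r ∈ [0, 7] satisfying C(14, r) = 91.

C(14,r) increases on 0 ≤ r ≤ 7. C(14,1) = 14 and C(14,2) = 91, so r = 2.

2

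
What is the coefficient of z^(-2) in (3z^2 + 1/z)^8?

General term: C(8,j)·(3z^2)^j·(1/z)^(8-j), with z-exponent 2j − 1(8−j) = 3j − 8.
Set 3j − 8 = -2: j = 2.
C(8,2) = 28; 3^2 = 9; 1^6 = 1.
Coefficient = 28 · 9 · 1 = 252.

252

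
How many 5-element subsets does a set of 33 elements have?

237336

C(33,5) = (33·32·31·30·29) / 5! = 28480320 / 120 = 237336.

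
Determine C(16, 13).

560

C(16,13) = C(16,3) by symmetry.
C(16,3) = (16·15·14) / 3! = 3360 / 6 = 560.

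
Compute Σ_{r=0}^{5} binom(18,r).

12616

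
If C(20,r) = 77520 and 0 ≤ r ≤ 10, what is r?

7

C(20,r) increases on 0 ≤ r ≤ 10. C(20,6) = 38760 and C(20,7) = 77520, so r = 7.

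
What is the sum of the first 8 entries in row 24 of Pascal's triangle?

1 + 24 + 276 + 2024 + 10626 + 42504 + 134596 + 346104 = 536155.

536155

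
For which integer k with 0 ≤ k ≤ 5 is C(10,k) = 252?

5

C(10,k) increases on 0 ≤ k ≤ 5. C(10,4) = 210 and C(10,5) = 252, so k = 5.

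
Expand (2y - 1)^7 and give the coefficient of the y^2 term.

The general term is C(7,j)·(2y)^j·(-1)^(7-j); the y^2 term has j = 2.
C(7,2) = 21.
Coefficient = C(7,2) · 2^2 · (-1)^5 = 21 · 4 · (-1) = -84.

-84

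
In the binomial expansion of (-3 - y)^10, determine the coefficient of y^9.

30

The general term is C(10,j)·(-3)^j·(-y)^(10-j); the y^9 term has j = 1.
C(10,1) = 10.
Coefficient = C(10,1) · (-3)^1 · (-1)^9 = 10 · (-3) · (-1) = 30.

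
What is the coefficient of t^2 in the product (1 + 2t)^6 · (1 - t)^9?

Coefficient of t^2 = Σ_{j} C(6,j)·2^j·C(9,2-j)·(-1)^(2-j) for j from 0 to 2.
= 36 + (-108) + 60 = -12.

-12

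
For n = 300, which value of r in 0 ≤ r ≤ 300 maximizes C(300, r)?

150

C(300,r) is maximized at r = 300/2 = 150.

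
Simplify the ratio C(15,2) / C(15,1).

C(n,k+1)/C(n,k) = (n−k)/(k+1) = (15−1)/(1+1) = 14/2 = 7.

7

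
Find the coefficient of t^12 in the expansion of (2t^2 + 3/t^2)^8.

3072

General term: C(8,j)·(2t^2)^j·(3/t^2)^(8-j), with t-exponent 2j − 2(8−j) = 4j − 16.
Set 4j − 16 = 12: j = 7.
C(8,7) = 8; 2^7 = 128; 3^1 = 3.
Coefficient = 8 · 128 · 3 = 3072.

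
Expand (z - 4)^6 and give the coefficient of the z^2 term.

3840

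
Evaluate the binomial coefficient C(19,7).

C(19,7) = (19·18·17·16·15·14·13) / 7! = 253955520 / 5040 = 50388.

50388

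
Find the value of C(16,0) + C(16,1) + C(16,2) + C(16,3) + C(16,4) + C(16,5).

1 + 16 + 120 + 560 + 1820 + 4368 = 6885.

6885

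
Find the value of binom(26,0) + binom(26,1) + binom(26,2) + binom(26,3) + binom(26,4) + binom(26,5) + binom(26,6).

1 + 26 + 325 + 2600 + 14950 + 65780 + 230230 = 313912.

313912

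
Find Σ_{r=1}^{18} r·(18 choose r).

2359296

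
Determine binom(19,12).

C(19,12) = C(19,7) by symmetry.
C(19,7) = (19·18·17·16·15·14·13) / 7! = 253955520 / 5040 = 50388.

50388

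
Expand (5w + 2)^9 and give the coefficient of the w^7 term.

The general term is C(9,j)·(5w)^j·(2)^(9-j); the w^7 term has j = 7.
C(9,7) = 36.
Coefficient = C(9,7) · 5^7 · 2^2 = 36 · 78125 · 4 = 11250000.

11250000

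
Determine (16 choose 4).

C(16,4) = (16·15·14·13) / 4! = 43680 / 24 = 1820.

1820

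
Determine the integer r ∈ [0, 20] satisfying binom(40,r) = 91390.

C(40,r) increases on 0 ≤ r ≤ 20. C(40,3) = 9880 and C(40,4) = 91390, so r = 4.

4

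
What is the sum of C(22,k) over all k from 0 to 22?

4194304

The entries of row 22 sum to 2^22 = 4194304.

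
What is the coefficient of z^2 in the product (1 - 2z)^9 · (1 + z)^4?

78

Coefficient of z^2 = Σ_{j} C(9,j)·(-2)^j·C(4,2-j)·1^(2-j) for j from 0 to 2.
= 6 + (-72) + 144 = 78.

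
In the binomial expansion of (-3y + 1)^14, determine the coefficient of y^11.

-64481508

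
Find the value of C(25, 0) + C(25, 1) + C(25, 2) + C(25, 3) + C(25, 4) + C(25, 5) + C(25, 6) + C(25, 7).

726206

1 + 25 + 300 + 2300 + 12650 + 53130 + 177100 + 480700 = 726206.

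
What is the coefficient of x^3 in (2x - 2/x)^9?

General term: C(9,j)·(2x)^j·(-2/x)^(9-j), with x-exponent 1j − 1(9−j) = 2j − 9.
Set 2j − 9 = 3: j = 6.
C(9,6) = 84; 2^6 = 64; (-2)^3 = -8.
Coefficient = 84 · 64 · (-8) = -43008.

-43008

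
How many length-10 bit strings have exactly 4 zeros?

210

Choose the 4 positions: C(10,4) = 210.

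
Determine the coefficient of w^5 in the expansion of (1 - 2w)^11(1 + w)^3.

-2684

Coefficient of w^5 = Σ_{j} C(11,j)·(-2)^j·C(3,5-j)·1^(5-j) for j from 2 to 5.
= 220 + (-3960) + 15840 + (-14784) = -2684.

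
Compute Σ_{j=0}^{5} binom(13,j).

2380

1 + 13 + 78 + 286 + 715 + 1287 = 2380.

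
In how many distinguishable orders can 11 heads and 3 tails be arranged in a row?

364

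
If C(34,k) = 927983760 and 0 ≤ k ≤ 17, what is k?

C(34,k) increases on 0 ≤ k ≤ 17. C(34,12) = 548354040 and C(34,13) = 927983760, so k = 13.

13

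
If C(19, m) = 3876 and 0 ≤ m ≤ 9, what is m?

4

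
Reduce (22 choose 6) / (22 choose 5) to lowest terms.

C(n,k+1)/C(n,k) = (n−k)/(k+1) = (22−5)/(5+1) = 17/6.

17/6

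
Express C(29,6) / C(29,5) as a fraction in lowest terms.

4

C(n,k+1)/C(n,k) = (n−k)/(k+1) = (29−5)/(5+1) = 24/6 = 4.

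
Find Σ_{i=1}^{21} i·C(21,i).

22020096

Differentiating (1+x)^21 and setting x=1: Σ i·C(21,i) = 21·2^20 = 22020096.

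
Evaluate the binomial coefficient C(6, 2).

15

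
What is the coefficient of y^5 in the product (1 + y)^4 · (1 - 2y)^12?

Coefficient of y^5 = Σ_{j} C(4,j)·1^j·C(12,5-j)·(-2)^(5-j) for j from 0 to 4.
= (-25344) + 31680 + (-10560) + 1056 + (-24) = -3192.

-3192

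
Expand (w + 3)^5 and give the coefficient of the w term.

405

The general term is C(5,j)·(w)^j·(3)^(5-j); the w^1 term has j = 1.
C(5,1) = 5.
Coefficient = C(5,1) · 3^4 = 5 · 81 = 405.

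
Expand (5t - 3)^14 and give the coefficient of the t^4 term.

36942530625

The general term is C(14,j)·(5t)^j·(-3)^(14-j); the t^4 term has j = 4.
C(14,4) = 1001.
Coefficient = C(14,4) · 5^4 · (-3)^10 = 1001 · 625 · 59049 = 36942530625.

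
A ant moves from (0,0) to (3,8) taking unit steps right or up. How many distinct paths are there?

Each path is a sequence of 11 steps with 3 rights: C(11,3) = 165.

165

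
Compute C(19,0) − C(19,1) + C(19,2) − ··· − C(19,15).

-816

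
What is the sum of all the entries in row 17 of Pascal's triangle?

131072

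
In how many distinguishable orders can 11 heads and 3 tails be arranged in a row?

364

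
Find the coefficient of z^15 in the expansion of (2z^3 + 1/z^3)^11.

General term: C(11,j)·(2z^3)^j·(1/z^3)^(11-j), with z-exponent 3j − 3(11−j) = 6j − 33.
Set 6j − 33 = 15: j = 8.
C(11,8) = 165; 2^8 = 256; 1^3 = 1.
Coefficient = 165 · 256 · 1 = 42240.

42240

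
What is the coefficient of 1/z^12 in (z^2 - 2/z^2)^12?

-112640

General term: C(12,j)·(z^2)^j·(-2/z^2)^(12-j), with z-exponent 2j − 2(12−j) = 4j − 24.
Set 4j − 24 = -12: j = 3.
C(12,3) = 220; 1^3 = 1; (-2)^9 = -512.
Coefficient = 220 · 1 · (-512) = -112640.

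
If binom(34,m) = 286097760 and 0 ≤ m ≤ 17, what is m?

C(34,m) increases on 0 ≤ m ≤ 17. C(34,10) = 131128140 and C(34,11) = 286097760, so m = 11.

11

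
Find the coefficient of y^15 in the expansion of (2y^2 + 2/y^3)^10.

General term: C(10,j)·(2y^2)^j·(2/y^3)^(10-j), with y-exponent 2j − 3(10−j) = 5j − 30.
Set 5j − 30 = 15: j = 9.
C(10,9) = 10; 2^9 = 512; 2^1 = 2.
Coefficient = 10 · 512 · 2 = 10240.

10240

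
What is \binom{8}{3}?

56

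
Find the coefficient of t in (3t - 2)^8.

The general term is C(8,j)·(3t)^j·(-2)^(8-j); the t^1 term has j = 1.
C(8,1) = 8.
Coefficient = C(8,1) · 3^1 · (-2)^7 = 8 · 3 · (-128) = -3072.

-3072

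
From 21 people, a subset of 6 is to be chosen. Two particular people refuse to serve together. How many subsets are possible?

All 6-subsets: C(21,6) = 54264. Those containing both fixed elements: C(19,4) = 3876.
54264 − 3876 = 50388.

50388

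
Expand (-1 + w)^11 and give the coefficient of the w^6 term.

-462

The general term is C(11,j)·(-1)^j·(w)^(11-j); the w^6 term has j = 5.
C(11,5) = 462.
Coefficient = C(11,5) · (-1)^5 = 462 · (-1) = -462.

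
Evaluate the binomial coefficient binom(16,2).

C(16,2) = (16·15) / 2! = 240 / 2 = 120.

120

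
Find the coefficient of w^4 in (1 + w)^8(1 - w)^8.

28

Coefficient of w^4 = Σ_{j} C(8,j)·1^j·C(8,4-j)·(-1)^(4-j) for j from 0 to 4.
= 70 + (-448) + 784 + (-448) + 70 = 28.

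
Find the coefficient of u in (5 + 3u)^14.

The general term is C(14,j)·(5)^j·(3u)^(14-j); the u^1 term has j = 13.
C(14,13) = 14.
Coefficient = C(14,13) · 5^13 · 3^1 = 14 · 1220703125 · 3 = 51269531250.

51269531250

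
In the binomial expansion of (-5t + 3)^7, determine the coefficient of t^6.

The general term is C(7,j)·(-5t)^j·(3)^(7-j); the t^6 term has j = 6.
C(7,6) = 7.
Coefficient = C(7,6) · (-5)^6 · 3^1 = 7 · 15625 · 3 = 328125.

328125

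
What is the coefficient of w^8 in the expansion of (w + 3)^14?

The general term is C(14,j)·(w)^j·(3)^(14-j); the w^8 term has j = 8.
C(14,8) = 3003.
Coefficient = C(14,8) · 3^6 = 3003 · 729 = 2189187.

2189187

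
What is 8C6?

28

C(8,6) = C(8,2) by symmetry.
C(8,2) = (8·7) / 2! = 56 / 2 = 28.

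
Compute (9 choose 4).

C(9,4) = (9·8·7·6) / 4! = 3024 / 24 = 126.

126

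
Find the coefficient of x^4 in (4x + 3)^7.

241920

The general term is C(7,j)·(4x)^j·(3)^(7-j); the x^4 term has j = 4.
C(7,4) = 35.
Coefficient = C(7,4) · 4^4 · 3^3 = 35 · 256 · 27 = 241920.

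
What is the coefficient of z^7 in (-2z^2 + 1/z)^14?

General term: C(14,j)·(-2z^2)^j·(1/z)^(14-j), with z-exponent 2j − 1(14−j) = 3j − 14.
Set 3j − 14 = 7: j = 7.
C(14,7) = 3432; (-2)^7 = -128; 1^7 = 1.
Coefficient = 3432 · (-128) · 1 = -439296.

-439296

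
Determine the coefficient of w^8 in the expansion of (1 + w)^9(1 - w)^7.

0

Coefficient of w^8 = Σ_{j} C(9,j)·1^j·C(7,8-j)·(-1)^(8-j) for j from 1 to 8.
= (-9) + 252 + (-1764) + 4410 + (-4410) + 1764 + (-252) + 9 = 0.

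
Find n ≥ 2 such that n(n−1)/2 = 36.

9

n(n−1)/2 = 36 ⇒ n(n−1) = 72. Since 9·8 = 72, n = 9.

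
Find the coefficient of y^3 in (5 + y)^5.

250

The general term is C(5,j)·(5)^j·(y)^(5-j); the y^3 term has j = 2.
C(5,2) = 10.
Coefficient = C(5,2) · 5^2 = 10 · 25 = 250.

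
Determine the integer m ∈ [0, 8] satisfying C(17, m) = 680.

3

C(17,m) increases on 0 ≤ m ≤ 8. C(17,2) = 136 and C(17,3) = 680, so m = 3.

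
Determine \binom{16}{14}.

C(16,14) = C(16,2) by symmetry.
C(16,2) = (16·15) / 2! = 240 / 2 = 120.

120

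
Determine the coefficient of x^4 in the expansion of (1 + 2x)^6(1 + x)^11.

7610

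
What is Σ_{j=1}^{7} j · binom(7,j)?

Differentiating (1+x)^7 and setting x=1: Σ j·C(7,j) = 7·2^6 = 448.

448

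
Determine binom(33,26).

4272048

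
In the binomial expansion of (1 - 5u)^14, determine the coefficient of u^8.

The general term is C(14,j)·(1)^j·(-5u)^(14-j); the u^8 term has j = 6.
C(14,6) = 3003.
Coefficient = C(14,6) · (-5)^8 = 3003 · 390625 = 1173046875.

1173046875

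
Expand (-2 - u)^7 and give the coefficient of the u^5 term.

The general term is C(7,j)·(-2)^j·(-u)^(7-j); the u^5 term has j = 2.
C(7,2) = 21.
Coefficient = C(7,2) · (-2)^2 · (-1)^5 = 21 · 4 · (-1) = -84.

-84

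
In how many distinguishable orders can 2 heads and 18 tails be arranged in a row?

190

Choose positions for the heads: C(20,2) = 190.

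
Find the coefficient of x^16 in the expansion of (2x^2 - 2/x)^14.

General term: C(14,j)·(2x^2)^j·(-2/x)^(14-j), with x-exponent 2j − 1(14−j) = 3j − 14.
Set 3j − 14 = 16: j = 10.
C(14,10) = 1001; 2^10 = 1024; (-2)^4 = 16.
Coefficient = 1001 · 1024 · 16 = 16400384.

16400384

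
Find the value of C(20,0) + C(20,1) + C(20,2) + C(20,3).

1351

1 + 20 + 190 + 1140 = 1351.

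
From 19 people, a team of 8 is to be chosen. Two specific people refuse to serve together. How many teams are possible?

63206

All 8-subsets: C(19,8) = 75582. Those containing both fixed elements: C(17,6) = 12376.
75582 − 12376 = 63206.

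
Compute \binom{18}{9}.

C(18,9) = (18·17·16·15·14·13·12·11·10) / 9! = 17643225600 / 362880 = 48620.

48620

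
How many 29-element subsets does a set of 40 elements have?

C(40,29) = C(40,11) by symmetry.
C(40,11) = (40·39·38·37·36·35·34·33·32·31·30) / 11! = 92279715720192000 / 39916800 = 2311801440.

2311801440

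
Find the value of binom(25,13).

C(25,13) = C(25,12) by symmetry.
C(25,12) = (25·24·23·22·21·20·19·18·17·16·15·14) / 12! = 2490952020480000 / 479001600 = 5200300.

5200300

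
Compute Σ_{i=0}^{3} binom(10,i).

176

1 + 10 + 45 + 120 = 176.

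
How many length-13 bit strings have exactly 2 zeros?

78

Choose the 2 positions: C(13,2) = 78.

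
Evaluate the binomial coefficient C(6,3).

20

C(6,3) = (6·5·4) / 3! = 120 / 6 = 20.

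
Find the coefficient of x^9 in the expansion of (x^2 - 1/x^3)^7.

-7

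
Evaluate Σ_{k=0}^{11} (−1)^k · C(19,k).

-31824

The partial alternating sum Σ_{k=0}^{11} (−1)^k C(19,k) = (−1)^11 C(18,11) = -31824.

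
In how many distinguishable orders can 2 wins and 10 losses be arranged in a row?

Choose positions for the wins: C(12,2) = 66.

66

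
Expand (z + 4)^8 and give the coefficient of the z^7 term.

32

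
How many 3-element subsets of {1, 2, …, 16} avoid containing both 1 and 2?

546

All 3-subsets: C(16,3) = 560. Those containing both fixed elements: C(14,1) = 14.
560 − 14 = 546.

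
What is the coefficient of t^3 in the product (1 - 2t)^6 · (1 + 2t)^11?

-160

Coefficient of t^3 = Σ_{j} C(6,j)·(-2)^j·C(11,3-j)·2^(3-j) for j from 0 to 3.
= 1320 + (-2640) + 1320 + (-160) = -160.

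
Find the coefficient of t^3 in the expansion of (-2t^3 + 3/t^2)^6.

-4320

General term: C(6,j)·(-2t^3)^j·(3/t^2)^(6-j), with t-exponent 3j − 2(6−j) = 5j − 12.
Set 5j − 12 = 3: j = 3.
C(6,3) = 20; (-2)^3 = -8; 3^3 = 27.
Coefficient = 20 · (-8) · 27 = -4320.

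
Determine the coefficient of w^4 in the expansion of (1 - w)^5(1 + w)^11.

-50

Coefficient of w^4 = Σ_{j} C(5,j)·(-1)^j·C(11,4-j)·1^(4-j) for j from 0 to 4.
= 330 + (-825) + 550 + (-110) + 5 = -50.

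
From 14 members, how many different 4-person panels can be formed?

1001

This is C(14,4) = 1001.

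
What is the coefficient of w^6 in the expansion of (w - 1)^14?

The general term is C(14,j)·(w)^j·(-1)^(14-j); the w^6 term has j = 6.
C(14,6) = 3003.
Coefficient = C(14,6) = 3003.

3003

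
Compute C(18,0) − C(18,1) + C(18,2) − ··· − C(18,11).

The partial alternating sum Σ_{k=0}^{11} (−1)^k C(18,k) = (−1)^11 C(17,11) = -12376.

-12376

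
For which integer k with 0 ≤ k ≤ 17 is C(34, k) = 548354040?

C(34,k) increases on 0 ≤ k ≤ 17. C(34,11) = 286097760 and C(34,12) = 548354040, so k = 12.

12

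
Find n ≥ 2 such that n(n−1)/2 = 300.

25

n(n−1)/2 = 300 ⇒ n(n−1) = 600. Since 25·24 = 600, n = 25.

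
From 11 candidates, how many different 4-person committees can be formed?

This is C(11,4) = 330.

330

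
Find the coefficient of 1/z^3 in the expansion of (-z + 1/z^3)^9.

84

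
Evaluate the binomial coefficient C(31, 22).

20160075

C(31,22) = C(31,9) by symmetry.
C(31,9) = (31·30·29·28·27·26·25·24·23) / 9! = 7315688016000 / 362880 = 20160075.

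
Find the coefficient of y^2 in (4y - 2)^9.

The general term is C(9,j)·(4y)^j·(-2)^(9-j); the y^2 term has j = 2.
C(9,2) = 36.
Coefficient = C(9,2) · 4^2 · (-2)^7 = 36 · 16 · (-128) = -73728.

-73728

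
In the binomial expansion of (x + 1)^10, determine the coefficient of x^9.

10

The general term is C(10,j)·(x)^j·(1)^(10-j); the x^9 term has j = 9.
C(10,9) = 10.
Coefficient = C(10,9) = 10.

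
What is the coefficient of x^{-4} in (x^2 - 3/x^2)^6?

General term: C(6,j)·(x^2)^j·(-3/x^2)^(6-j), with x-exponent 2j − 2(6−j) = 4j − 12.
Set 4j − 12 = -4: j = 2.
C(6,2) = 15; 1^2 = 1; (-3)^4 = 81.
Coefficient = 15 · 1 · 81 = 1215.

1215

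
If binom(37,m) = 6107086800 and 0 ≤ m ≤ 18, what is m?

C(37,m) increases on 0 ≤ m ≤ 18. C(37,13) = 3562467300 and C(37,14) = 6107086800, so m = 14.

14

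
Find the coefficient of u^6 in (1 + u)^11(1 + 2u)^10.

514446

Coefficient of u^6 = Σ_{j} C(11,j)·1^j·C(10,6-j)·2^(6-j) for j from 0 to 6.
= 13440 + 88704 + 184800 + 158400 + 59400 + 9240 + 462 = 514446.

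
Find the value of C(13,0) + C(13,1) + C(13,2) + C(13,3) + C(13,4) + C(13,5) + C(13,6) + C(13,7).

1 + 13 + 78 + 286 + 715 + 1287 + 1716 + 1716 = 5812.

5812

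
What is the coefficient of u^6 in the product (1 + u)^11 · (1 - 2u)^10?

1758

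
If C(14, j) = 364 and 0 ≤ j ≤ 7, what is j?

C(14,j) increases on 0 ≤ j ≤ 7. C(14,2) = 91 and C(14,3) = 364, so j = 3.

3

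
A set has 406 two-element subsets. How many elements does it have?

29

n(n−1)/2 = 406 ⇒ n(n−1) = 812. Since 29·28 = 812, n = 29.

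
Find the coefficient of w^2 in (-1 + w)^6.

15

The general term is C(6,j)·(-1)^j·(w)^(6-j); the w^2 term has j = 4.
C(6,4) = 15.
Coefficient = C(6,4) = 15.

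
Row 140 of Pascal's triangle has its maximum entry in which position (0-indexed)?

70

C(140,i) is maximized at i = 140/2 = 70.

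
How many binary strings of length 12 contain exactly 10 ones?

Choose the 10 positions: C(12,10) = 66.

66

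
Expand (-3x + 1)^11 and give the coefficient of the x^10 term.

The general term is C(11,j)·(-3x)^j·(1)^(11-j); the x^10 term has j = 10.
C(11,10) = 11.
Coefficient = C(11,10) · (-3)^10 = 11 · 59049 = 649539.

649539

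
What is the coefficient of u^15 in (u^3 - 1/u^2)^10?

General term: C(10,j)·(u^3)^j·(-1/u^2)^(10-j), with u-exponent 3j − 2(10−j) = 5j − 20.
Set 5j − 20 = 15: j = 7.
C(10,7) = 120; 1^7 = 1; (-1)^3 = -1.
Coefficient = 120 · 1 · (-1) = -120.

-120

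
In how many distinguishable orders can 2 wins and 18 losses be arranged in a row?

190

Choose positions for the wins: C(20,2) = 190.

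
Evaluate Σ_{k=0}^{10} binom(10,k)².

184756

Σ C(10,k)² is the coefficient of x^10 in (1+x)^10(1+x)^10 = (1+x)^20, i.e. C(20,10) = 184756.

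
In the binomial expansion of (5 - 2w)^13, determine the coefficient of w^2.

15234375000

The general term is C(13,j)·(5)^j·(-2w)^(13-j); the w^2 term has j = 11.
C(13,11) = 78.
Coefficient = C(13,11) · 5^11 · (-2)^2 = 78 · 48828125 · 4 = 15234375000.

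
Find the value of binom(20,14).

38760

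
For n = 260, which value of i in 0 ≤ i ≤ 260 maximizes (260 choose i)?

130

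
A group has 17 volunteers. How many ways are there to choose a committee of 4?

2380

This is C(17,4) = 2380.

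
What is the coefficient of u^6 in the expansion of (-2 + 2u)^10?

The general term is C(10,j)·(-2)^j·(2u)^(10-j); the u^6 term has j = 4.
C(10,4) = 210.
Coefficient = C(10,4) · (-2)^4 · 2^6 = 210 · 16 · 64 = 215040.

215040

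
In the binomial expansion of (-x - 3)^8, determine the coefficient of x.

The general term is C(8,j)·(-x)^j·(-3)^(8-j); the x^1 term has j = 1.
C(8,1) = 8.
Coefficient = C(8,1) · (-1)^1 · (-3)^7 = 8 · (-1) · (-2187) = 17496.

17496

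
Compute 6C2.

C(6,2) = (6·5) / 2! = 30 / 2 = 15.

15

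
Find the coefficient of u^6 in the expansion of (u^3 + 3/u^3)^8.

1512

General term: C(8,j)·(u^3)^j·(3/u^3)^(8-j), with u-exponent 3j − 3(8−j) = 6j − 24.
Set 6j − 24 = 6: j = 5.
C(8,5) = 56; 1^5 = 1; 3^3 = 27.
Coefficient = 56 · 1 · 27 = 1512.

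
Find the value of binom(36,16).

7307872110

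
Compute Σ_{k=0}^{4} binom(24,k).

12951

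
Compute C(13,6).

1716

C(13,6) = (13·12·11·10·9·8) / 6! = 1235520 / 720 = 1716.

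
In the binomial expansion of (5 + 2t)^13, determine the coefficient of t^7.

3432000000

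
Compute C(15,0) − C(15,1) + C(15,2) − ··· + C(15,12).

91

The partial alternating sum Σ_{k=0}^{12} (−1)^k C(15,k) = (−1)^12 C(14,12) = 91.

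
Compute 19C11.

C(19,11) = C(19,8) by symmetry.
C(19,8) = (19·18·17·16·15·14·13·12) / 8! = 3047466240 / 40320 = 75582.

75582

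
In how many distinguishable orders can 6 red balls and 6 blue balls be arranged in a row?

Choose positions for the red balls: C(12,6) = 924.

924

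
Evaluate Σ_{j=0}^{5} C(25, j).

1 + 25 + 300 + 2300 + 12650 + 53130 = 68406.

68406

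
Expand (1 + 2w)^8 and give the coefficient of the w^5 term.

1792

The general term is C(8,j)·(1)^j·(2w)^(8-j); the w^5 term has j = 3.
C(8,3) = 56.
Coefficient = C(8,3) · 2^5 = 56 · 32 = 1792.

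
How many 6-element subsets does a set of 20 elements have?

C(20,6) = (20·19·18·17·16·15) / 6! = 27907200 / 720 = 38760.

38760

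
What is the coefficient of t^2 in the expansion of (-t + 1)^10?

The general term is C(10,j)·(-t)^j·(1)^(10-j); the t^2 term has j = 2.
C(10,2) = 45.
Coefficient = C(10,2) = 45.

45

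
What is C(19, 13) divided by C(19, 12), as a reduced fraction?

7/13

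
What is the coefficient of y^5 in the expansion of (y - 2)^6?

The general term is C(6,j)·(y)^j·(-2)^(6-j); the y^5 term has j = 5.
C(6,5) = 6.
Coefficient = C(6,5) · (-2)^1 = 6 · (-2) = -12.

-12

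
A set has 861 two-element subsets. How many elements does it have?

42

n(n−1)/2 = 861 ⇒ n(n−1) = 1722. Since 42·41 = 1722, n = 42.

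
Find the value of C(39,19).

68923264410

C(39,19) = (39·38·37·36·35·34·33·32·31·30·29·28·27·26·25·24·23·22·21) / 19! = 8384177419658927035269120000 / 121645100408832000 = 68923264410.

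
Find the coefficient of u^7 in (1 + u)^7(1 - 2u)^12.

1329

Coefficient of u^7 = Σ_{j} C(7,j)·1^j·C(12,7-j)·(-2)^(7-j) for j from 0 to 7.
= (-101376) + 413952 + (-532224) + 277200 + (-61600) + 5544 + (-168) + 1 = 1329.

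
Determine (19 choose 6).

27132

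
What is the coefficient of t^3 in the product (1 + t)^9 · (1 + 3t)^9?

Coefficient of t^3 = Σ_{j} C(9,j)·1^j·C(9,3-j)·3^(3-j) for j from 0 to 3.
= 2268 + 2916 + 972 + 84 = 6240.

6240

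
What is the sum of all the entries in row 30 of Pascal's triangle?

Setting x = 1 in (1+x)^30 gives Σ C(30,r) = 2^30 = 1073741824.

1073741824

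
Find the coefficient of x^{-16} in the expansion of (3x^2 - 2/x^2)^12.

608256

General term: C(12,j)·(3x^2)^j·(-2/x^2)^(12-j), with x-exponent 2j − 2(12−j) = 4j − 24.
Set 4j − 24 = -16: j = 2.
C(12,2) = 66; 3^2 = 9; (-2)^10 = 1024.
Coefficient = 66 · 9 · 1024 = 608256.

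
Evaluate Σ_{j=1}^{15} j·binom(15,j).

Differentiating (1+x)^15 and setting x=1: Σ j·C(15,j) = 15·2^14 = 245760.

245760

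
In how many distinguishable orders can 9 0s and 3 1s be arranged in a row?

Choose positions for the 0s: C(12,9) = 220.

220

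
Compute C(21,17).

C(21,17) = C(21,4) by symmetry.
C(21,4) = (21·20·19·18) / 4! = 143640 / 24 = 5985.

5985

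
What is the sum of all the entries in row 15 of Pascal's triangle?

32768

Setting x = 1 in (1+x)^15 gives Σ C(15,i) = 2^15 = 32768.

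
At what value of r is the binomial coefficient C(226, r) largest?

113

C(226,r) is maximized at r = 226/2 = 113.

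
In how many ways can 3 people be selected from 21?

1330

This is C(21,3) = 1330.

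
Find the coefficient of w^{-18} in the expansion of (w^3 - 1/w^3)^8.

-8

General term: C(8,j)·(w^3)^j·(-1/w^3)^(8-j), with w-exponent 3j − 3(8−j) = 6j − 24.
Set 6j − 24 = -18: j = 1.
C(8,1) = 8; 1^1 = 1; (-1)^7 = -1.
Coefficient = 8 · 1 · (-1) = -8.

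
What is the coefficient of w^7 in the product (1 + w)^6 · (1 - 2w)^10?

-1820

Coefficient of w^7 = Σ_{j} C(6,j)·1^j·C(10,7-j)·(-2)^(7-j) for j from 0 to 6.
= (-15360) + 80640 + (-120960) + 67200 + (-14400) + 1080 + (-20) = -1820.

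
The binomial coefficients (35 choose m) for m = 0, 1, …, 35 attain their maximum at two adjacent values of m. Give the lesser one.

For odd n = 35, C(35,m) peaks at m = (n−1)/2 and (n+1)/2; the lesser is 17.

17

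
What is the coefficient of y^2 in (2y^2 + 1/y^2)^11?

General term: C(11,j)·(2y^2)^j·(1/y^2)^(11-j), with y-exponent 2j − 2(11−j) = 4j − 22.
Set 4j − 22 = 2: j = 6.
C(11,6) = 462; 2^6 = 64; 1^5 = 1.
Coefficient = 462 · 64 · 1 = 29568.

29568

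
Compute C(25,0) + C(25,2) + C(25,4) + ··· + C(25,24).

Half of (1+1)^25 + (1−1)^25 gives the even-index sum: 2^24 = 16777216.

16777216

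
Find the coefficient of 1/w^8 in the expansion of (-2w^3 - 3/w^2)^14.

945728784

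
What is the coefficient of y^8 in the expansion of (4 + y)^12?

126720

The general term is C(12,j)·(4)^j·(y)^(12-j); the y^8 term has j = 4.
C(12,4) = 495.
Coefficient = C(12,4) · 4^4 = 495 · 256 = 126720.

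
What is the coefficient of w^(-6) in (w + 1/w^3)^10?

210

General term: C(10,j)·(w)^j·(1/w^3)^(10-j), with w-exponent 1j − 3(10−j) = 4j − 30.
Set 4j − 30 = -6: j = 6.
C(10,6) = 210; 1^6 = 1; 1^4 = 1.
Coefficient = 210 · 1 · 1 = 210.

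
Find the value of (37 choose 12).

C(37,12) = (37·36·35·34·33·32·31·30·29·28·27·26) / 12! = 887342319056793600 / 479001600 = 1852482996.

1852482996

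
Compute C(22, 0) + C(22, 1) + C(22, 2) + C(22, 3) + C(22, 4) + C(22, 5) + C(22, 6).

110056

1 + 22 + 231 + 1540 + 7315 + 26334 + 74613 = 110056.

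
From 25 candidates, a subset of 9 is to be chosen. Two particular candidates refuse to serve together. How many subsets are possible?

1797818

All 9-subsets: C(25,9) = 2042975. Those containing both fixed elements: C(23,7) = 245157.
2042975 − 245157 = 1797818.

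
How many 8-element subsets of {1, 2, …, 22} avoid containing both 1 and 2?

All 8-subsets: C(22,8) = 319770. Those containing both fixed elements: C(20,6) = 38760.
319770 − 38760 = 281010.

281010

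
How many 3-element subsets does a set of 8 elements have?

C(8,3) = (8·7·6) / 3! = 336 / 6 = 56.

56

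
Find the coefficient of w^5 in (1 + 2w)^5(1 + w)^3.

Coefficient of w^5 = Σ_{j} C(5,j)·2^j·C(3,5-j)·1^(5-j) for j from 2 to 5.
= 40 + 240 + 240 + 32 = 552.

552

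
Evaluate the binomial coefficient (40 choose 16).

62852101650

C(40,16) = (40·39·38·37·36·35·34·33·32·31·30·29·28·27·26·25) / 16! = 1315041316842168115200000 / 20922789888000 = 62852101650.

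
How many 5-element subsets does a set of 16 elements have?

4368

C(16,5) = (16·15·14·13·12) / 5! = 524160 / 120 = 4368.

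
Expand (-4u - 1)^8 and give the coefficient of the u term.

The general term is C(8,j)·(-4u)^j·(-1)^(8-j); the u^1 term has j = 1.
C(8,1) = 8.
Coefficient = C(8,1) · (-4)^1 · (-1)^7 = 8 · (-4) · (-1) = 32.

32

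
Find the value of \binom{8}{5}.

56

C(8,5) = C(8,3) by symmetry.
C(8,3) = (8·7·6) / 3! = 336 / 6 = 56.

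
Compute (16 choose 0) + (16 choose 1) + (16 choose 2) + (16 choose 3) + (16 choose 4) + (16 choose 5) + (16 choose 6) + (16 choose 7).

26333

1 + 16 + 120 + 560 + 1820 + 4368 + 8008 + 11440 = 26333.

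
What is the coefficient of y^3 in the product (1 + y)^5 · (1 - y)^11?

10

Coefficient of y^3 = Σ_{j} C(5,j)·1^j·C(11,3-j)·(-1)^(3-j) for j from 0 to 3.
= (-165) + 275 + (-110) + 10 = 10.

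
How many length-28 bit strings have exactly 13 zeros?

Choose the 13 positions: C(28,13) = 37442160.

37442160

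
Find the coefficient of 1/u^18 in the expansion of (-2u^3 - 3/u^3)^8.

34992

General term: C(8,j)·(-2u^3)^j·(-3/u^3)^(8-j), with u-exponent 3j − 3(8−j) = 6j − 24.
Set 6j − 24 = -18: j = 1.
C(8,1) = 8; (-2)^1 = -2; (-3)^7 = -2187.
Coefficient = 8 · (-2) · (-2187) = 34992.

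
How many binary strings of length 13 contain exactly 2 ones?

Choose the 2 positions: C(13,2) = 78.

78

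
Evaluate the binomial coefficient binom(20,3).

1140

C(20,3) = (20·19·18) / 3! = 6840 / 6 = 1140.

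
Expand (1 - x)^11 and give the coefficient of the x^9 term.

-55

The general term is C(11,j)·(1)^j·(-x)^(11-j); the x^9 term has j = 2.
C(11,2) = 55.
Coefficient = C(11,2) · (-1)^9 = 55 · (-1) = -55.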